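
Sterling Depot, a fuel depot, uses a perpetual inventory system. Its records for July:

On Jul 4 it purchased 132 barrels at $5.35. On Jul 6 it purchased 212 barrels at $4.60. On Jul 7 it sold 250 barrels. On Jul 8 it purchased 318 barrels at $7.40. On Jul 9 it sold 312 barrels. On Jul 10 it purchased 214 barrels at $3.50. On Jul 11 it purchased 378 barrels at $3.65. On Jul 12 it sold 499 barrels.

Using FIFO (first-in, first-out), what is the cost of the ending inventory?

Jul 7, 250 sold [FIFO — oldest first]: 132 @ $5.35 + 118 @ $4.60 = $1,249.00
Jul 9, 312 sold [FIFO — oldest first]: 94 @ $4.60 + 218 @ $7.40 = $2,045.60
Jul 12, 499 sold [FIFO — oldest first]: 100 @ $7.40 + 214 @ $3.50 + 185 @ $3.65 = $2,164.25
Total COGS = $1,249.00 + $2,045.60 + $2,164.25 = $5,458.85
Ending inventory: 193 @ $3.65 = $704.45

Ending inventory = $704.45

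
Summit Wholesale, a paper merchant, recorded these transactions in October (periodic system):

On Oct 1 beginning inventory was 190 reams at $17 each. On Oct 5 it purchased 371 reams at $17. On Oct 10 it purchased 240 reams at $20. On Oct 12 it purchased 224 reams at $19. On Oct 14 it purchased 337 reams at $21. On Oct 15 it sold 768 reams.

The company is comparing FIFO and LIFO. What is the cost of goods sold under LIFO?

COGS = $15,473

FIFO COGS: 190 @ $17 + 371 @ $17 + 207 @ $20 = $13,677
LIFO COGS: 337 @ $21 + 224 @ $19 + 207 @ $20 = $15,473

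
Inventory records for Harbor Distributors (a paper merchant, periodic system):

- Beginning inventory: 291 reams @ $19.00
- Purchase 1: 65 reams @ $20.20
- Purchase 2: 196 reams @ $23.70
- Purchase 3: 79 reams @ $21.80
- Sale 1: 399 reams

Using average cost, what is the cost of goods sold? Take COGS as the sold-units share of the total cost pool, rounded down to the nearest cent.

COGS = $8,352.69

Sale 1, sell 399: 399/631 × $13,209.40 → $8,352.69
Ending inventory (cost pool remaining) = $4,856.71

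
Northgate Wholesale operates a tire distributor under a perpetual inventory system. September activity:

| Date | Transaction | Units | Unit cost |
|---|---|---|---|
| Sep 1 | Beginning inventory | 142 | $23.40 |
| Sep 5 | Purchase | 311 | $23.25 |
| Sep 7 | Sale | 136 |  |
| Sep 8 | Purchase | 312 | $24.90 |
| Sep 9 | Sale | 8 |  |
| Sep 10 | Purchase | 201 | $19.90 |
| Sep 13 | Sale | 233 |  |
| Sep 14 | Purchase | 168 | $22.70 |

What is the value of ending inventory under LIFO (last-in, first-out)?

Ending inventory = $17,977.95

Sep 7, 136 sold [LIFO — newest first]: 136 @ $23.25 = $3,162.00
Sep 9, 8 sold [LIFO — newest first]: 8 @ $24.90 = $199.20
Sep 13, 233 sold [LIFO — newest first]: 201 @ $19.90 + 32 @ $24.90 = $4,796.70
Total COGS = $3,162.00 + $199.20 + $4,796.70 = $8,157.90
Ending inventory: 142 @ $23.40 + 175 @ $23.25 + 272 @ $24.90 + 168 @ $22.70 = $17,977.95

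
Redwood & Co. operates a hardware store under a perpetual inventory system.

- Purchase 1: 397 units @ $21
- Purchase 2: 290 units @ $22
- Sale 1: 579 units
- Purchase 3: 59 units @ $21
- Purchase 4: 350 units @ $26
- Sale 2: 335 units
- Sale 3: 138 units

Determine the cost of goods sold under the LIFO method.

COGS = $24,132

Sale 1 (579) [LIFO — newest first]: 290 @ $22 + 289 @ $21 = $12,449
Sale 2 (335) [LIFO — newest first]: 335 @ $26 = $8,710
Sale 3 (138) [LIFO — newest first]: 15 @ $26 + 59 @ $21 + 64 @ $21 = $2,973
Total COGS = $12,449 + $8,710 + $2,973 = $24,132
Ending inventory: 44 @ $21 = $924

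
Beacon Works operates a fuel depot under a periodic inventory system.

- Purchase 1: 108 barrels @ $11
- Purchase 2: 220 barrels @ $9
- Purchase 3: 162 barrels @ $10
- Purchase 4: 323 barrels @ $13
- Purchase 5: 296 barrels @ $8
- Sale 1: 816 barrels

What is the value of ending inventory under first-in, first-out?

Sale 1 (816) [FIFO — oldest first]: 108 @ $11 + 220 @ $9 + 162 @ $10 + 323 @ $13 + 3 @ $8 = $9,011
Ending inventory: 293 @ $8 = $2,344

Ending inventory = $2,344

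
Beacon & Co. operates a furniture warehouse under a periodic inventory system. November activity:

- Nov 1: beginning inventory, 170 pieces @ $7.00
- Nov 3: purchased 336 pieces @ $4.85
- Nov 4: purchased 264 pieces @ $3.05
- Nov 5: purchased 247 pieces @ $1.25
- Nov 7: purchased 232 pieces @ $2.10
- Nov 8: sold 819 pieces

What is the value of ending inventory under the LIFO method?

Nov 8, 819 sold [LIFO — newest first]: 232 @ $2.10 + 247 @ $1.25 + 264 @ $3.05 + 76 @ $4.85 = $1,969.75
Ending inventory: 170 @ $7.00 + 260 @ $4.85 = $2,451.00

Ending inventory = $2,451.00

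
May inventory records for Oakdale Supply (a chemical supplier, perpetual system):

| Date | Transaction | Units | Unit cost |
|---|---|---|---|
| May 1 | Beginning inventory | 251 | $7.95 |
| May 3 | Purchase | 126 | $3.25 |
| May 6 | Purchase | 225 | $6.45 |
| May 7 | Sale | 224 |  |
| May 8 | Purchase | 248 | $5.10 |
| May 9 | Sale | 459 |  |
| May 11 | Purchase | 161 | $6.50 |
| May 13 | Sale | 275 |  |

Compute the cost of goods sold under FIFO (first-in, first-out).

May 7, 224 sold [FIFO — oldest first]: 224 @ $7.95 = $1,780.80
May 9, 459 sold [FIFO — oldest first]: 27 @ $7.95 + 126 @ $3.25 + 225 @ $6.45 + 81 @ $5.10 = $2,488.50
May 13, 275 sold [FIFO — oldest first]: 167 @ $5.10 + 108 @ $6.50 = $1,553.70
Total COGS = $1,780.80 + $2,488.50 + $1,553.70 = $5,823.00
Ending inventory: 53 @ $6.50 = $344.50

COGS = $5,823.00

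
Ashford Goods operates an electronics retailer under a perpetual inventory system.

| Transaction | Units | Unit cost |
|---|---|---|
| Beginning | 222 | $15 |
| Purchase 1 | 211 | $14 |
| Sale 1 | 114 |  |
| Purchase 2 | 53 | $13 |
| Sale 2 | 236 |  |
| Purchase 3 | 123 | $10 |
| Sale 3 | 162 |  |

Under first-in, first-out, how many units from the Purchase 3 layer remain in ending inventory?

97

Sale 1 (114) [FIFO — oldest first]: 114 @ $15 = $1,710
Sale 2 (236) [FIFO — oldest first]: 108 @ $15 + 128 @ $14 = $3,412
Sale 3 (162) [FIFO — oldest first]: 83 @ $14 + 53 @ $13 + 26 @ $10 = $2,111
Total COGS = $1,710 + $3,412 + $2,111 = $7,233
Ending inventory: 97 @ $10 = $970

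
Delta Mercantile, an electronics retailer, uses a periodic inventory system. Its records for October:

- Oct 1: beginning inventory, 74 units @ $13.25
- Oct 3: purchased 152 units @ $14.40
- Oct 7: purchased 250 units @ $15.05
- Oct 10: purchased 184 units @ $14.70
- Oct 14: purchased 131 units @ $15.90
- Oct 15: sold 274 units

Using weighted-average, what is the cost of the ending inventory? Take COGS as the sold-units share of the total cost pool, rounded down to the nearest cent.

Ending inventory = $7,659.91

Oct 15, sell 274: 274/791 × $11,719.50 → $4,059.59
Ending inventory (cost pool remaining) = $7,659.91
Check: goods available $11,719.50 = COGS $4,059.59 + ending $7,659.91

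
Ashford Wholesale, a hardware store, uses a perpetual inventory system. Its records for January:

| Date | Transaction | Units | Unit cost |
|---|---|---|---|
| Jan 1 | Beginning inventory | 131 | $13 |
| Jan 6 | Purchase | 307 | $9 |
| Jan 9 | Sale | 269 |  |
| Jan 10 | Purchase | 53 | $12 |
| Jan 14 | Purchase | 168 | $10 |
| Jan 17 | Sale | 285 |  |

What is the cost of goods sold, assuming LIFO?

COGS = $5,417

Jan 9, 269 sold [LIFO — newest first]: 269 @ $9 = $2,421
Jan 17, 285 sold [LIFO — newest first]: 168 @ $10 + 53 @ $12 + 38 @ $9 + 26 @ $13 = $2,996
Total COGS = $2,421 + $2,996 = $5,417
Ending inventory: 105 @ $13 = $1,365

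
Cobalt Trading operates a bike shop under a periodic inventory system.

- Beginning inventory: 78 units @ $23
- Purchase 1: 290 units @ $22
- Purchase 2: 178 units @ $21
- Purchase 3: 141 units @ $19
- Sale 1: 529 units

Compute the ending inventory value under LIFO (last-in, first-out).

Ending inventory = $3,554

Sale 1 (529) [LIFO — newest first]: 141 @ $19 + 178 @ $21 + 210 @ $22 = $11,037
Ending inventory: 78 @ $23 + 80 @ $22 = $3,554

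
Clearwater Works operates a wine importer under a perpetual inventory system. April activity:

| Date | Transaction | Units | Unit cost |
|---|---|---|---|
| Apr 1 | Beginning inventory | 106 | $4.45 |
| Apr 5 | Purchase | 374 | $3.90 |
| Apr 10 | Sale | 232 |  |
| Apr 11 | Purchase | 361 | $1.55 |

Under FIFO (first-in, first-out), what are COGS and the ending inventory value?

Apr 10, 232 sold [FIFO — oldest first]: 106 @ $4.45 + 126 @ $3.90 = $963.10
Ending inventory: 248 @ $3.90 + 361 @ $1.55 = $1,526.75

COGS = $963.10; ending inventory = $1,526.75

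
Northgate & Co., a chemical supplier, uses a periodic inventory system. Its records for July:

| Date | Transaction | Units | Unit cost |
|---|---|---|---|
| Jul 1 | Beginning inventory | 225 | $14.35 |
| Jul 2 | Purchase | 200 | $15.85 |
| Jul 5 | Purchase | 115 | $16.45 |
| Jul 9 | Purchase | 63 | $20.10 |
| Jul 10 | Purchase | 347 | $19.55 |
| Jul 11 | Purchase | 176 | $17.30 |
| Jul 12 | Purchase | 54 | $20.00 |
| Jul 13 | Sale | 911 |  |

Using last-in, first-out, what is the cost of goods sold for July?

Jul 13, 911 sold [LIFO — newest first]: 54 @ $20.00 + 176 @ $17.30 + 347 @ $19.55 + 63 @ $20.10 + 115 @ $16.45 + 156 @ $15.85 = $16,539.30
Ending inventory: 225 @ $14.35 + 44 @ $15.85 = $3,926.15

COGS = $16,539.30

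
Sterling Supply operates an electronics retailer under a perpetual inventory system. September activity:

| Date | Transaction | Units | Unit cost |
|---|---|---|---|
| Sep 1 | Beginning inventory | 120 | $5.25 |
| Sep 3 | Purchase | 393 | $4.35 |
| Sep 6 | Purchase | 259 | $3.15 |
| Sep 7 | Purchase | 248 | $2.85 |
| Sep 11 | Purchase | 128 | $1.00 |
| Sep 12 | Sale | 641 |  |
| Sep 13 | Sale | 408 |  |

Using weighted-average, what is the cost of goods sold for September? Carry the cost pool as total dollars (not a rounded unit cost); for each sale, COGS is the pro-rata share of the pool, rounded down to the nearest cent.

COGS = $3,646.09

After Sep 1: 120 on hand, pool $630.00 (≈ $5.2500 each)
After Sep 3: 513 on hand, pool $2,339.55 (≈ $4.5605 each)
After Sep 6: 772 on hand, pool $3,155.40 (≈ $4.0873 each)
After Sep 7: 1020 on hand, pool $3,862.20 (≈ $3.7865 each)
After Sep 11: 1148 on hand, pool $3,990.20 (≈ $3.4758 each)
Sep 12, sell 641: 641/1148 × $3,990.20 → $2,227.97
Sep 13, sell 408: 408/507 × $1,762.23 → $1,418.12
Total COGS = $2,227.97 + $1,418.12 = $3,646.09
Ending inventory (cost pool remaining) = $344.11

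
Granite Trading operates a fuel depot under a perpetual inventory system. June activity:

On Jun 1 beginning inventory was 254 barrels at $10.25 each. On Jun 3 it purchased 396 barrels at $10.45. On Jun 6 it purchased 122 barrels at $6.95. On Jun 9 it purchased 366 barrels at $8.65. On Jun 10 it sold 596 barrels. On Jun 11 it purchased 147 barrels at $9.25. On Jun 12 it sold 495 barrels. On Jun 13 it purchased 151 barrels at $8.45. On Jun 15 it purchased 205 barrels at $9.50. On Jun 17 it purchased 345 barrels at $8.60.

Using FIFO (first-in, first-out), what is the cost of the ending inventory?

Jun 10, 596 sold [FIFO — oldest first]: 254 @ $10.25 + 342 @ $10.45 = $6,177.40
Jun 12, 495 sold [FIFO — oldest first]: 54 @ $10.45 + 122 @ $6.95 + 319 @ $8.65 = $4,171.55
Total COGS = $6,177.40 + $4,171.55 = $10,348.95
Ending inventory: 47 @ $8.65 + 147 @ $9.25 + 151 @ $8.45 + 205 @ $9.50 + 345 @ $8.60 = $7,956.75

Ending inventory = $7,956.75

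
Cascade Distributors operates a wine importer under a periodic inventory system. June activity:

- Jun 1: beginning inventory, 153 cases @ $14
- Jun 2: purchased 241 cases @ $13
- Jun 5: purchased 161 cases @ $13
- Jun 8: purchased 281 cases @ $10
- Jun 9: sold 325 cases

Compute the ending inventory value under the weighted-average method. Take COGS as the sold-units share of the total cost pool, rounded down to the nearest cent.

Jun 9, sell 325: 325/836 × $10,178.00 → $3,956.75
Ending inventory (cost pool remaining) = $6,221.25

Ending inventory = $6,221.25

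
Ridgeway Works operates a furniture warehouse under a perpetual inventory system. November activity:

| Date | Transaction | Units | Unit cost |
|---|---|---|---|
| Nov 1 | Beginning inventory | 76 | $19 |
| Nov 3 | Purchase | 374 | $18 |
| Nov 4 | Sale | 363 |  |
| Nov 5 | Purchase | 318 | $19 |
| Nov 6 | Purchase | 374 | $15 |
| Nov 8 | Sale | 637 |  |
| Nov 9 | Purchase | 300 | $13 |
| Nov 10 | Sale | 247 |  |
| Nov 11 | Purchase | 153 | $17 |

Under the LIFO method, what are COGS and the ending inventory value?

Nov 4, 363 sold [LIFO — newest first]: 363 @ $18 = $6,534
Nov 8, 637 sold [LIFO — newest first]: 374 @ $15 + 263 @ $19 = $10,607
Nov 10, 247 sold [LIFO — newest first]: 247 @ $13 = $3,211
Total COGS = $6,534 + $10,607 + $3,211 = $20,352
Ending inventory: 76 @ $19 + 11 @ $18 + 55 @ $19 + 53 @ $13 + 153 @ $17 = $5,977

COGS = $20,352; ending inventory = $5,977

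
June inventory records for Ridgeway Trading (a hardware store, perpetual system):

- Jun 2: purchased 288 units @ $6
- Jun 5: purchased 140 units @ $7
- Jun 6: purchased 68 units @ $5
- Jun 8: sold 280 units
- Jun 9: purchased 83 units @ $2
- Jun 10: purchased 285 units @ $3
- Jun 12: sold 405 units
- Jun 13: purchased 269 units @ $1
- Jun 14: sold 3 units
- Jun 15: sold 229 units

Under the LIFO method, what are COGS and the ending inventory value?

Jun 8, 280 sold [LIFO — newest first]: 68 @ $5 + 140 @ $7 + 72 @ $6 = $1,752
Jun 12, 405 sold [LIFO — newest first]: 285 @ $3 + 83 @ $2 + 37 @ $6 = $1,243
Jun 14, 3 sold [LIFO — newest first]: 3 @ $1 = $3
Jun 15, 229 sold [LIFO — newest first]: 229 @ $1 = $229
Total COGS = $1,752 + $1,243 + $3 + $229 = $3,227
Ending inventory: 179 @ $6 + 37 @ $1 = $1,111

COGS = $3,227; ending inventory = $1,111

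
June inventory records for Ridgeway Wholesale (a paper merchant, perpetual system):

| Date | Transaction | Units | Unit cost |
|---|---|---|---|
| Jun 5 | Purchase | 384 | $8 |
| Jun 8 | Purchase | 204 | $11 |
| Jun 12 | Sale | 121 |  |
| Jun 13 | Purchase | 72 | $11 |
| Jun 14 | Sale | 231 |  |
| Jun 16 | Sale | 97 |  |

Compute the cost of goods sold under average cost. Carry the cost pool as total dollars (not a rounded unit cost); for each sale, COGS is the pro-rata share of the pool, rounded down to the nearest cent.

COGS = $4,145.15

After Jun 5: 384 on hand, pool $3,072.00 (≈ $8.0000 each)
After Jun 8: 588 on hand, pool $5,316.00 (≈ $9.0408 each)
Jun 12, sell 121: 121/588 × $5,316.00 → $1,093.93
After Jun 13: 539 on hand, pool $5,014.07 (≈ $9.3025 each)
Jun 14, sell 231: 231/539 × $5,014.07 → $2,148.88
Jun 16, sell 97: 97/308 × $2,865.19 → $902.34
Total COGS = $1,093.93 + $2,148.88 + $902.34 = $4,145.15
Ending inventory (cost pool remaining) = $1,962.85
Check: goods available $6,108.00 = COGS $4,145.15 + ending $1,962.85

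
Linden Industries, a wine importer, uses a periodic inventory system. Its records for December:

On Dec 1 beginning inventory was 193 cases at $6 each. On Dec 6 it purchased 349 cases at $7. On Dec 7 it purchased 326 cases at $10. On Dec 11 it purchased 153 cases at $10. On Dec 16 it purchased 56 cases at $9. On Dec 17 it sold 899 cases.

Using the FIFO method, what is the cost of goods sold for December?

Dec 17, 899 sold [FIFO — oldest first]: 193 @ $6 + 349 @ $7 + 326 @ $10 + 31 @ $10 = $7,171
Ending inventory: 122 @ $10 + 56 @ $9 = $1,724
Check: goods available $8,895 = COGS $7,171 + ending $1,724

COGS = $7,171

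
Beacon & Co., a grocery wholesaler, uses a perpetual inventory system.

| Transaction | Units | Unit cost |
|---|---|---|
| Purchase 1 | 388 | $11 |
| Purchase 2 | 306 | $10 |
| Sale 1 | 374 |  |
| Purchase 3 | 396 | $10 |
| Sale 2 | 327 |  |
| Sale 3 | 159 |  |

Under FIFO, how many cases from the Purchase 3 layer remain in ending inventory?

Sale 1 (374) [FIFO — oldest first]: 374 @ $11 = $4,114
Sale 2 (327) [FIFO — oldest first]: 14 @ $11 + 306 @ $10 + 7 @ $10 = $3,284
Sale 3 (159) [FIFO — oldest first]: 159 @ $10 = $1,590
Total COGS = $4,114 + $3,284 + $1,590 = $8,988
Ending inventory: 230 @ $10 = $2,300

230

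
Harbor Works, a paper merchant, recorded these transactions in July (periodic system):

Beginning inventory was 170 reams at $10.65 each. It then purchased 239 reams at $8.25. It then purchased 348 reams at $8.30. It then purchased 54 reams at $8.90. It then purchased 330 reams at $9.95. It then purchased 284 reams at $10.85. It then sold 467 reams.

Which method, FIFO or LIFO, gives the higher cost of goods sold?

LIFO

FIFO COGS: 170 @ $10.65 + 239 @ $8.25 + 58 @ $8.30 = $4,263.65
LIFO COGS: 284 @ $10.85 + 183 @ $9.95 = $4,902.25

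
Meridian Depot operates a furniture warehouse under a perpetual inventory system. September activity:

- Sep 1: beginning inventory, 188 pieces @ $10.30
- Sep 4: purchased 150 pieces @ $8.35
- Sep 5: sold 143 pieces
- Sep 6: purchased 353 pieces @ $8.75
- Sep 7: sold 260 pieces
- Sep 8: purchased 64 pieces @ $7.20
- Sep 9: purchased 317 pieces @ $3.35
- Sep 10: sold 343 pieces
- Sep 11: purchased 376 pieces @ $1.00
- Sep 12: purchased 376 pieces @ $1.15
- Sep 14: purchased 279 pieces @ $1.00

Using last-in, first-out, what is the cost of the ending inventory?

Sep 5, 143 sold [LIFO — newest first]: 143 @ $8.35 = $1,194.05
Sep 7, 260 sold [LIFO — newest first]: 260 @ $8.75 = $2,275.00
Sep 10, 343 sold [LIFO — newest first]: 317 @ $3.35 + 26 @ $7.20 = $1,249.15
Total COGS = $1,194.05 + $2,275.00 + $1,249.15 = $4,718.20
Ending inventory: 188 @ $10.30 + 7 @ $8.35 + 93 @ $8.75 + 38 @ $7.20 + 376 @ $1.00 + 376 @ $1.15 + 279 @ $1.00 = $4,169.60

Ending inventory = $4,169.60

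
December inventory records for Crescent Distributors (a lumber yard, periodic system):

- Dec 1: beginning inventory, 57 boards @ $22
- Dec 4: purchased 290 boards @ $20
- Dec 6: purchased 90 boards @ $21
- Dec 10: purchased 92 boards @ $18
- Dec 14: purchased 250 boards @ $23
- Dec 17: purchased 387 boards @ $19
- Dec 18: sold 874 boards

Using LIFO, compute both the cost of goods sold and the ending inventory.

Dec 18, 874 sold [LIFO — newest first]: 387 @ $19 + 250 @ $23 + 92 @ $18 + 90 @ $21 + 55 @ $20 = $17,749
Ending inventory: 57 @ $22 + 235 @ $20 = $5,954
Check: goods available $23,703 = COGS $17,749 + ending $5,954

COGS = $17,749; ending inventory = $5,954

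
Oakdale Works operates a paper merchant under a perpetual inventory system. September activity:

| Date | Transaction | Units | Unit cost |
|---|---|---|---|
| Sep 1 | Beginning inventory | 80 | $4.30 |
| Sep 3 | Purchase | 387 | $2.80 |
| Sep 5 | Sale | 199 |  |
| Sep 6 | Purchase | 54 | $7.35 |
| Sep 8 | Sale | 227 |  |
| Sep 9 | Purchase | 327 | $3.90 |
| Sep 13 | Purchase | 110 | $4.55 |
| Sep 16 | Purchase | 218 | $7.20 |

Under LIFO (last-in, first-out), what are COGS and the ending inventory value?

COGS = $1,438.50; ending inventory = $3,731.40

Sep 5, 199 sold [LIFO — newest first]: 199 @ $2.80 = $557.20
Sep 8, 227 sold [LIFO — newest first]: 54 @ $7.35 + 173 @ $2.80 = $881.30
Total COGS = $557.20 + $881.30 = $1,438.50
Ending inventory: 80 @ $4.30 + 15 @ $2.80 + 327 @ $3.90 + 110 @ $4.55 + 218 @ $7.20 = $3,731.40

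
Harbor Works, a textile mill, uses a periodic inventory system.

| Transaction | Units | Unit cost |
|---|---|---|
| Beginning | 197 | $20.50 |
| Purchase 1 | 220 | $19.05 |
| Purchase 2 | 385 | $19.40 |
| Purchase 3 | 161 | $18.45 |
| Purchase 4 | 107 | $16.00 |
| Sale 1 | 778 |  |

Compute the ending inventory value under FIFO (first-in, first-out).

Sale 1 (778) [FIFO — oldest first]: 197 @ $20.50 + 220 @ $19.05 + 361 @ $19.40 = $15,232.90
Ending inventory: 24 @ $19.40 + 161 @ $18.45 + 107 @ $16.00 = $5,148.05

Ending inventory = $5,148.05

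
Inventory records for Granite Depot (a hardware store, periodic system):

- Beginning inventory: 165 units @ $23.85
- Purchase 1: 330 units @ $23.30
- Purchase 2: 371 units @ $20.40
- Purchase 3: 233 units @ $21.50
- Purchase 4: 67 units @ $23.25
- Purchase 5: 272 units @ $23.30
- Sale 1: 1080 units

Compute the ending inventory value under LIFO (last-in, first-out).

Sale 1 (1080) [LIFO — newest first]: 272 @ $23.30 + 67 @ $23.25 + 233 @ $21.50 + 371 @ $20.40 + 137 @ $23.30 = $23,665.35
Ending inventory: 165 @ $23.85 + 193 @ $23.30 = $8,432.15

Ending inventory = $8,432.15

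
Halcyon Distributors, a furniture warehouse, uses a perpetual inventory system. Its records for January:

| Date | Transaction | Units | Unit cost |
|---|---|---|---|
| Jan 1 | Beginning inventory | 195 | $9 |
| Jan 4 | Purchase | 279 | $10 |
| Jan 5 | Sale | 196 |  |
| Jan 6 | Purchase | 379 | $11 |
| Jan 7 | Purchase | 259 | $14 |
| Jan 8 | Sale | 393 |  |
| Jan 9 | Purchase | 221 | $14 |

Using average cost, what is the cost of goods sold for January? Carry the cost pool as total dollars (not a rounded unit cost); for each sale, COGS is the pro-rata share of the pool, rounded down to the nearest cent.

COGS = $6,367.38

After Jan 1: 195 on hand, pool $1,755.00 (≈ $9.0000 each)
After Jan 4: 474 on hand, pool $4,545.00 (≈ $9.5886 each)
Jan 5, sell 196: 196/474 × $4,545.00 → $1,879.36
After Jan 6: 657 on hand, pool $6,834.64 (≈ $10.4028 each)
After Jan 7: 916 on hand, pool $10,460.64 (≈ $11.4199 each)
Jan 8, sell 393: 393/916 × $10,460.64 → $4,488.02
After Jan 9: 744 on hand, pool $9,066.62 (≈ $12.1863 each)
Total COGS = $1,879.36 + $4,488.02 = $6,367.38
Ending inventory (cost pool remaining) = $9,066.62
Check: goods available $15,434.00 = COGS $6,367.38 + ending $9,066.62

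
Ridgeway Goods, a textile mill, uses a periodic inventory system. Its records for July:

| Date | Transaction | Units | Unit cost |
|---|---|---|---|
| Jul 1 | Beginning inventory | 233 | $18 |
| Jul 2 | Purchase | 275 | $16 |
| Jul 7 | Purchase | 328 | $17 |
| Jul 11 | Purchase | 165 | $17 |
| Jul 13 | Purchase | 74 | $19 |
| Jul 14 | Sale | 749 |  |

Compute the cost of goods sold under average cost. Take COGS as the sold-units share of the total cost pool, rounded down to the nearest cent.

COGS = $12,806.85

Jul 14, sell 749: 749/1075 × $18,381.00 → $12,806.85
Ending inventory (cost pool remaining) = $5,574.15
Check: goods available $18,381.00 = COGS $12,806.85 + ending $5,574.15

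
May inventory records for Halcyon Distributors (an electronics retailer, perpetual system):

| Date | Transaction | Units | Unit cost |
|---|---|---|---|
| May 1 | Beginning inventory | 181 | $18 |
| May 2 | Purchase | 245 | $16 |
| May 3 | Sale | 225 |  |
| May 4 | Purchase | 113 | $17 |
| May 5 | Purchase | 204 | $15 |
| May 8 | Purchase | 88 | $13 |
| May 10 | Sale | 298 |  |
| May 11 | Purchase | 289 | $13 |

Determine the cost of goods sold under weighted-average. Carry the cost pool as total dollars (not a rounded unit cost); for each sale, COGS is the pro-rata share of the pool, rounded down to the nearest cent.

After May 1: 181 on hand, pool $3,258.00 (≈ $18.0000 each)
After May 2: 426 on hand, pool $7,178.00 (≈ $16.8498 each)
May 3, sell 225: 225/426 × $7,178.00 → $3,791.19
After May 4: 314 on hand, pool $5,307.81 (≈ $16.9039 each)
After May 5: 518 on hand, pool $8,367.81 (≈ $16.1541 each)
After May 8: 606 on hand, pool $9,511.81 (≈ $15.6961 each)
May 10, sell 298: 298/606 × $9,511.81 → $4,677.42
After May 11: 597 on hand, pool $8,591.39 (≈ $14.3909 each)
Total COGS = $3,791.19 + $4,677.42 = $8,468.61
Ending inventory (cost pool remaining) = $8,591.39

COGS = $8,468.61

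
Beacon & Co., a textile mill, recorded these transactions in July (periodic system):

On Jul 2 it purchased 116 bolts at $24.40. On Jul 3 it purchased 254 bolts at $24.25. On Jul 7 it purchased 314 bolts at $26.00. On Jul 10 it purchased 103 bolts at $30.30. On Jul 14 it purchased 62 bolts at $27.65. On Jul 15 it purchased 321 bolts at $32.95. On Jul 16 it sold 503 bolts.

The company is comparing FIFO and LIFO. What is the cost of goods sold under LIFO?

COGS = $15,854.15

FIFO COGS: 116 @ $24.40 + 254 @ $24.25 + 133 @ $26.00 = $12,447.90
LIFO COGS: 321 @ $32.95 + 62 @ $27.65 + 103 @ $30.30 + 17 @ $26.00 = $15,854.15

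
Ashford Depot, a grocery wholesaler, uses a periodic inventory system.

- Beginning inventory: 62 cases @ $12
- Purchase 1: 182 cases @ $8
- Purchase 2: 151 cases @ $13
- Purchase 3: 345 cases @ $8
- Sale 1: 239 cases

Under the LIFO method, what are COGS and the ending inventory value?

COGS = $1,912; ending inventory = $5,011

Sale 1 (239) [LIFO — newest first]: 239 @ $8 = $1,912
Ending inventory: 62 @ $12 + 182 @ $8 + 151 @ $13 + 106 @ $8 = $5,011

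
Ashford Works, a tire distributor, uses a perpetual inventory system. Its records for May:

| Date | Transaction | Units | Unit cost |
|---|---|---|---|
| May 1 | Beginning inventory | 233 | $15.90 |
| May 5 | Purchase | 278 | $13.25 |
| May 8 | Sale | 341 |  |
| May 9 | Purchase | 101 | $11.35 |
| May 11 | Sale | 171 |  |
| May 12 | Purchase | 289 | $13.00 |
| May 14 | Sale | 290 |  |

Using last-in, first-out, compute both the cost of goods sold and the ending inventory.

COGS = $10,717.45; ending inventory = $1,574.10

May 8, 341 sold [LIFO — newest first]: 278 @ $13.25 + 63 @ $15.90 = $4,685.20
May 11, 171 sold [LIFO — newest first]: 101 @ $11.35 + 70 @ $15.90 = $2,259.35
May 14, 290 sold [LIFO — newest first]: 289 @ $13.00 + 1 @ $15.90 = $3,772.90
Total COGS = $4,685.20 + $2,259.35 + $3,772.90 = $10,717.45
Ending inventory: 99 @ $15.90 = $1,574.10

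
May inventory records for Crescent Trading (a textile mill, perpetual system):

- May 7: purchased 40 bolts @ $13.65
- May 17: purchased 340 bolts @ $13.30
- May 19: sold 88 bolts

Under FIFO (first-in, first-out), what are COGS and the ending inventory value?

May 19, 88 sold [FIFO — oldest first]: 40 @ $13.65 + 48 @ $13.30 = $1,184.40
Ending inventory: 292 @ $13.30 = $3,883.60
Check: goods available $5,068.00 = COGS $1,184.40 + ending $3,883.60

COGS = $1,184.40; ending inventory = $3,883.60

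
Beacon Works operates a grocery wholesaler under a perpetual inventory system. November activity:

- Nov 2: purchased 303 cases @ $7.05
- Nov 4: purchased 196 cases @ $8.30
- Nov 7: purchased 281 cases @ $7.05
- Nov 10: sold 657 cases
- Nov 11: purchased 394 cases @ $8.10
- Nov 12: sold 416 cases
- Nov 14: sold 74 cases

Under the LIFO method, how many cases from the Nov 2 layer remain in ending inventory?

Nov 10, 657 sold [LIFO — newest first]: 281 @ $7.05 + 196 @ $8.30 + 180 @ $7.05 = $4,876.85
Nov 12, 416 sold [LIFO — newest first]: 394 @ $8.10 + 22 @ $7.05 = $3,346.50
Nov 14, 74 sold [LIFO — newest first]: 74 @ $7.05 = $521.70
Total COGS = $4,876.85 + $3,346.50 + $521.70 = $8,745.05
Ending inventory: 27 @ $7.05 = $190.35
Check: goods available $8,935.40 = COGS $8,745.05 + ending $190.35

27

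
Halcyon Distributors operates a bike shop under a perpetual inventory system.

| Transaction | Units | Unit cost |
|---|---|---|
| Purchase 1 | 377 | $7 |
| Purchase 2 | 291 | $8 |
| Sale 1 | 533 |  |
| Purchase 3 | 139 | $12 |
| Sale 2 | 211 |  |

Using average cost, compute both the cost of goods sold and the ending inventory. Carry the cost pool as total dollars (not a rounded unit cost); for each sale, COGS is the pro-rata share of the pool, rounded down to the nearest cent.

COGS = $6,020.67; ending inventory = $614.33

After Purchase 1: 377 on hand, pool $2,639.00 (≈ $7.0000 each)
After Purchase 2: 668 on hand, pool $4,967.00 (≈ $7.4356 each)
Sale 1, sell 533: 533/668 × $4,967.00 → $3,963.19
After Purchase 3: 274 on hand, pool $2,671.81 (≈ $9.7511 each)
Sale 2, sell 211: 211/274 × $2,671.81 → $2,057.48
Total COGS = $3,963.19 + $2,057.48 = $6,020.67
Ending inventory (cost pool remaining) = $614.33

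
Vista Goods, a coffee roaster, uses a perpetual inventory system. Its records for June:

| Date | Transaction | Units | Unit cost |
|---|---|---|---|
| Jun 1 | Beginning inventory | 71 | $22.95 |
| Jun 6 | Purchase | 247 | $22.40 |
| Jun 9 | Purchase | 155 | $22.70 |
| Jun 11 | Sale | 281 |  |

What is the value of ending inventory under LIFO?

Ending inventory = $4,339.85

Jun 11, 281 sold [LIFO — newest first]: 155 @ $22.70 + 126 @ $22.40 = $6,340.90
Ending inventory: 71 @ $22.95 + 121 @ $22.40 = $4,339.85
Check: goods available $10,680.75 = COGS $6,340.90 + ending $4,339.85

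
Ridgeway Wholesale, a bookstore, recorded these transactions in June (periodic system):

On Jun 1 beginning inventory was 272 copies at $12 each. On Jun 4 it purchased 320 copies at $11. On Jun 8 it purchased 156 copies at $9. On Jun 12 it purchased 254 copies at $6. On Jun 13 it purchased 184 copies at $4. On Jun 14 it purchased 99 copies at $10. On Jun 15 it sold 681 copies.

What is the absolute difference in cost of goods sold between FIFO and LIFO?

FIFO COGS: 272 @ $12 + 320 @ $11 + 89 @ $9 = $7,585
LIFO COGS: 99 @ $10 + 184 @ $4 + 254 @ $6 + 144 @ $9 = $4,546
Difference = |$7,585 − $4,546| = $3,039

$3,039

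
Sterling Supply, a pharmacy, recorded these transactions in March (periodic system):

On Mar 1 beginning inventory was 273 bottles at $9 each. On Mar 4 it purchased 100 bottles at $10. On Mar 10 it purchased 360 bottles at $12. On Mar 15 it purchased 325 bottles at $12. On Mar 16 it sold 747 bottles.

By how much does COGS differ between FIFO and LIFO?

FIFO COGS: 273 @ $9 + 100 @ $10 + 360 @ $12 + 14 @ $12 = $7,945
LIFO COGS: 325 @ $12 + 360 @ $12 + 62 @ $10 = $8,840
Difference = |$7,945 − $8,840| = $895

$895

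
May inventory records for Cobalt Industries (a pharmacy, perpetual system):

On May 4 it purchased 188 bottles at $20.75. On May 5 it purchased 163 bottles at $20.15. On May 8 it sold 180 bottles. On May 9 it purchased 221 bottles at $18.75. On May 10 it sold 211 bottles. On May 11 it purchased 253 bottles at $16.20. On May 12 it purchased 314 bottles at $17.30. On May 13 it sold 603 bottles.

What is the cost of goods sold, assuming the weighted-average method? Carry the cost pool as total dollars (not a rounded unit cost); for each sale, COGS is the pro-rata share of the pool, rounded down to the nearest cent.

COGS = $18,328.22

After May 4: 188 on hand, pool $3,901.00 (≈ $20.7500 each)
After May 5: 351 on hand, pool $7,185.45 (≈ $20.4714 each)
May 8, sell 180: 180/351 × $7,185.45 → $3,684.84
After May 9: 392 on hand, pool $7,644.36 (≈ $19.5009 each)
May 10, sell 211: 211/392 × $7,644.36 → $4,114.69
After May 11: 434 on hand, pool $7,628.27 (≈ $17.5767 each)
After May 12: 748 on hand, pool $13,060.47 (≈ $17.4605 each)
May 13, sell 603: 603/748 × $13,060.47 → $10,528.69
Total COGS = $3,684.84 + $4,114.69 + $10,528.69 = $18,328.22
Ending inventory (cost pool remaining) = $2,531.78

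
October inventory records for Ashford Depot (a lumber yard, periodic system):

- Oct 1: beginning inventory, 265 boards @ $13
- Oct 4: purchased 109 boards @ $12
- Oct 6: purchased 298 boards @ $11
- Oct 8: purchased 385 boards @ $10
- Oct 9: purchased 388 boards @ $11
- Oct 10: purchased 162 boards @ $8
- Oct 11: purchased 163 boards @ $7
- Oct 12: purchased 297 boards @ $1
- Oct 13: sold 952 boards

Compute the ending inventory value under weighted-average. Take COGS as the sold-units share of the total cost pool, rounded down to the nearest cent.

Oct 13, sell 952: 952/2067 × $18,883.00 → $8,696.95
Ending inventory (cost pool remaining) = $10,186.05
Check: goods available $18,883.00 = COGS $8,696.95 + ending $10,186.05

Ending inventory = $10,186.05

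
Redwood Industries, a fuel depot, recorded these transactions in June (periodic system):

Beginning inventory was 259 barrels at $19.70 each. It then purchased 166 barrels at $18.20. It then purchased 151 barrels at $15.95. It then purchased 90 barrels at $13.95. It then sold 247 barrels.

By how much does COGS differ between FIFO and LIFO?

$1,092.75

FIFO COGS: 247 @ $19.70 = $4,865.90
LIFO COGS: 90 @ $13.95 + 151 @ $15.95 + 6 @ $18.20 = $3,773.15
Difference = |$4,865.90 − $3,773.15| = $1,092.75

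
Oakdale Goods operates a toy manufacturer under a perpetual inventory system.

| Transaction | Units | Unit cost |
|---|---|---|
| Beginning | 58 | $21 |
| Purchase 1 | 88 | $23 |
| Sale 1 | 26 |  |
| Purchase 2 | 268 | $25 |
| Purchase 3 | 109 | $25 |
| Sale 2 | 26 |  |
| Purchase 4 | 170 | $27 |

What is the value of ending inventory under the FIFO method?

Ending inventory = $16,165

Sale 1 (26) [FIFO — oldest first]: 26 @ $21 = $546
Sale 2 (26) [FIFO — oldest first]: 26 @ $21 = $546
Total COGS = $546 + $546 = $1,092
Ending inventory: 6 @ $21 + 88 @ $23 + 268 @ $25 + 109 @ $25 + 170 @ $27 = $16,165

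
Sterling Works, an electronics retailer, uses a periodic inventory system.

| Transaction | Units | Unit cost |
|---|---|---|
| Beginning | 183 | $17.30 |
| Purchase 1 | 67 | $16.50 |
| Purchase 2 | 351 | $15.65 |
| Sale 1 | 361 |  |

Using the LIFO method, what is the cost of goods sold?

Sale 1 (361) [LIFO — newest first]: 351 @ $15.65 + 10 @ $16.50 = $5,658.15
Ending inventory: 183 @ $17.30 + 57 @ $16.50 = $4,106.40
Check: goods available $9,764.55 = COGS $5,658.15 + ending $4,106.40

COGS = $5,658.15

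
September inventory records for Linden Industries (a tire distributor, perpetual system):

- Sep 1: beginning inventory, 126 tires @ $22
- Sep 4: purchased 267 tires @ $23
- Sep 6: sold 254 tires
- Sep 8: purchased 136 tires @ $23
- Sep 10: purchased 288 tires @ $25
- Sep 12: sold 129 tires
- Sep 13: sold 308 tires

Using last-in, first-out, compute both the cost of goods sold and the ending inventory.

Sep 6, 254 sold [LIFO — newest first]: 254 @ $23 = $5,842
Sep 12, 129 sold [LIFO — newest first]: 129 @ $25 = $3,225
Sep 13, 308 sold [LIFO — newest first]: 159 @ $25 + 136 @ $23 + 13 @ $23 = $7,402
Total COGS = $5,842 + $3,225 + $7,402 = $16,469
Ending inventory: 126 @ $22 = $2,772

COGS = $16,469; ending inventory = $2,772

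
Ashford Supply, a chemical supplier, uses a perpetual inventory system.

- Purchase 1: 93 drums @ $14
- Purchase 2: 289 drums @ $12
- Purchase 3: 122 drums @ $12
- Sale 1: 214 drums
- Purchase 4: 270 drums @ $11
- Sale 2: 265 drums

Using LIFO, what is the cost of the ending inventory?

Sale 1 (214) [LIFO — newest first]: 122 @ $12 + 92 @ $12 = $2,568
Sale 2 (265) [LIFO — newest first]: 265 @ $11 = $2,915
Total COGS = $2,568 + $2,915 = $5,483
Ending inventory: 93 @ $14 + 197 @ $12 + 5 @ $11 = $3,721

Ending inventory = $3,721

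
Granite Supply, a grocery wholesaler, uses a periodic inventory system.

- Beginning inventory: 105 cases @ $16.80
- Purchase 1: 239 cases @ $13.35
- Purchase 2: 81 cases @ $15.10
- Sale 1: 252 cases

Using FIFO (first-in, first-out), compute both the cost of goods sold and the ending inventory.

COGS = $3,726.45; ending inventory = $2,451.30

Sale 1 (252) [FIFO — oldest first]: 105 @ $16.80 + 147 @ $13.35 = $3,726.45
Ending inventory: 92 @ $13.35 + 81 @ $15.10 = $2,451.30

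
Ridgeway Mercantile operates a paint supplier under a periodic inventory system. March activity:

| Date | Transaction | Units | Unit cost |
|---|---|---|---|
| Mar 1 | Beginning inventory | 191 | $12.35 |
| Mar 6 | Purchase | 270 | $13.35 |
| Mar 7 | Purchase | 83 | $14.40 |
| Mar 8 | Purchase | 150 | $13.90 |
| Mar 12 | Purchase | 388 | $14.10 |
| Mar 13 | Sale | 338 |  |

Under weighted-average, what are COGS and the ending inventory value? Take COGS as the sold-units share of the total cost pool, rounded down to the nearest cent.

COGS = $4,596.53; ending inventory = $10,117.82

Mar 13, sell 338: 338/1082 × $14,714.35 → $4,596.53
Ending inventory (cost pool remaining) = $10,117.82
Check: goods available $14,714.35 = COGS $4,596.53 + ending $10,117.82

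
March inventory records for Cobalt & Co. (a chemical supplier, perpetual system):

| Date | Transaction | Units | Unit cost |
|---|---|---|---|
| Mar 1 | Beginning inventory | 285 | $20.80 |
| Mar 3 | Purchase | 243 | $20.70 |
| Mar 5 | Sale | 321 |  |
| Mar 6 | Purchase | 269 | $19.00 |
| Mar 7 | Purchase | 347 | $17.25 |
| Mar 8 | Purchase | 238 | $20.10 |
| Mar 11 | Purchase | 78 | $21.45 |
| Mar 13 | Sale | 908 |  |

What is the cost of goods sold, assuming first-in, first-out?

Mar 5, 321 sold [FIFO — oldest first]: 285 @ $20.80 + 36 @ $20.70 = $6,673.20
Mar 13, 908 sold [FIFO — oldest first]: 207 @ $20.70 + 269 @ $19.00 + 347 @ $17.25 + 85 @ $20.10 = $17,090.15
Total COGS = $6,673.20 + $17,090.15 = $23,763.35
Ending inventory: 153 @ $20.10 + 78 @ $21.45 = $4,748.40

COGS = $23,763.35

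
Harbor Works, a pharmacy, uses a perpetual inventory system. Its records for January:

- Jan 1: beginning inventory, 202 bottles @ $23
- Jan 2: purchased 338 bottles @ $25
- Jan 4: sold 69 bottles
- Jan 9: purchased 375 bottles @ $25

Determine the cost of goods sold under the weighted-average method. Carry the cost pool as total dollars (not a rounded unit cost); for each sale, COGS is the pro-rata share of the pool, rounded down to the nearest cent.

After Jan 1: 202 on hand, pool $4,646.00 (≈ $23.0000 each)
After Jan 2: 540 on hand, pool $13,096.00 (≈ $24.2519 each)
Jan 4, sell 69: 69/540 × $13,096.00 → $1,673.37
After Jan 9: 846 on hand, pool $20,797.63 (≈ $24.5835 each)
Ending inventory (cost pool remaining) = $20,797.63
Check: goods available $22,471.00 = COGS $1,673.37 + ending $20,797.63

COGS = $1,673.37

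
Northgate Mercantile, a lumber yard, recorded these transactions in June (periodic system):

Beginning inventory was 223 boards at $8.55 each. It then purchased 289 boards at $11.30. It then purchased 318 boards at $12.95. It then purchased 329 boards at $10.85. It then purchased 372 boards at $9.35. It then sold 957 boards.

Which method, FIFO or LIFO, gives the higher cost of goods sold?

FIFO

FIFO COGS: 223 @ $8.55 + 289 @ $11.30 + 318 @ $12.95 + 127 @ $10.85 = $10,668.40
LIFO COGS: 372 @ $9.35 + 329 @ $10.85 + 256 @ $12.95 = $10,363.05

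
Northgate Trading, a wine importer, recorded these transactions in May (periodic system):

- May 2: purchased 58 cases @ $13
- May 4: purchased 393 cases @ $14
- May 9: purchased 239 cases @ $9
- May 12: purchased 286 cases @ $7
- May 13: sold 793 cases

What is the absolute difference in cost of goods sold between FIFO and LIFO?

$1,223

FIFO COGS: 58 @ $13 + 393 @ $14 + 239 @ $9 + 103 @ $7 = $9,128
LIFO COGS: 286 @ $7 + 239 @ $9 + 268 @ $14 = $7,905
Difference = |$9,128 − $7,905| = $1,223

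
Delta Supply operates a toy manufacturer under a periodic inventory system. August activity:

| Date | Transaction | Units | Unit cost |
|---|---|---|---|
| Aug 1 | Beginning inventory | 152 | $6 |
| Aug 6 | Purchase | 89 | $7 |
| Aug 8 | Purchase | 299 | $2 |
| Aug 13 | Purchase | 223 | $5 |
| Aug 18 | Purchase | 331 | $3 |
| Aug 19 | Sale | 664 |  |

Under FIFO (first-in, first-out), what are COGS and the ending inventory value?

COGS = $2,753; ending inventory = $1,488

Aug 19, 664 sold [FIFO — oldest first]: 152 @ $6 + 89 @ $7 + 299 @ $2 + 124 @ $5 = $2,753
Ending inventory: 99 @ $5 + 331 @ $3 = $1,488
Check: goods available $4,241 = COGS $2,753 + ending $1,488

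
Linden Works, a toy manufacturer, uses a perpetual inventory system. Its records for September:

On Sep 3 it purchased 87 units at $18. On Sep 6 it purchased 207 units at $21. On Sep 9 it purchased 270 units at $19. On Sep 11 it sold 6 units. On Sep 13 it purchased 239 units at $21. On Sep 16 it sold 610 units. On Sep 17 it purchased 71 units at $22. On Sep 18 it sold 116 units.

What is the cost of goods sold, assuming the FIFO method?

COGS = $14,571

Sep 11, 6 sold [FIFO — oldest first]: 6 @ $18 = $108
Sep 16, 610 sold [FIFO — oldest first]: 81 @ $18 + 207 @ $21 + 270 @ $19 + 52 @ $21 = $12,027
Sep 18, 116 sold [FIFO — oldest first]: 116 @ $21 = $2,436
Total COGS = $108 + $12,027 + $2,436 = $14,571
Ending inventory: 71 @ $21 + 71 @ $22 = $3,053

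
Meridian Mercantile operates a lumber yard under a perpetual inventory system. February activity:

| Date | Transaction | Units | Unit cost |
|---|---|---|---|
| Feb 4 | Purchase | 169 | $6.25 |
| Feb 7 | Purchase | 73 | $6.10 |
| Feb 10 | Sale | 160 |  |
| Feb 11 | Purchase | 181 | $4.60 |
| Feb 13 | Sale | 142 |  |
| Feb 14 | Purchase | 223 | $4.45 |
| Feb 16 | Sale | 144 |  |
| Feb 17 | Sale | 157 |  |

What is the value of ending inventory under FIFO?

Ending inventory = $191.35

Feb 10, 160 sold [FIFO — oldest first]: 160 @ $6.25 = $1,000.00
Feb 13, 142 sold [FIFO — oldest first]: 9 @ $6.25 + 73 @ $6.10 + 60 @ $4.60 = $777.55
Feb 16, 144 sold [FIFO — oldest first]: 121 @ $4.60 + 23 @ $4.45 = $658.95
Feb 17, 157 sold [FIFO — oldest first]: 157 @ $4.45 = $698.65
Total COGS = $1,000.00 + $777.55 + $658.95 + $698.65 = $3,135.15
Ending inventory: 43 @ $4.45 = $191.35
Check: goods available $3,326.50 = COGS $3,135.15 + ending $191.35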